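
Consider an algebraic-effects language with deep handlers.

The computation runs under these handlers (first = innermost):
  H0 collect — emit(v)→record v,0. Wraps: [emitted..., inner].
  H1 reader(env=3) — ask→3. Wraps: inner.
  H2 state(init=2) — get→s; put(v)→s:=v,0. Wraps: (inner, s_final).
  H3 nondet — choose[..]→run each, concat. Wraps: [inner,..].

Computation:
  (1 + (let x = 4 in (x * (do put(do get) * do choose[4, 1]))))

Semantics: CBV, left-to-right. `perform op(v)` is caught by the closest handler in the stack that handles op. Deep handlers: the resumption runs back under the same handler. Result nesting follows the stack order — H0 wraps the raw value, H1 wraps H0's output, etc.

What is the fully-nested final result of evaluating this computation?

Step-by-step:
get @ H2 ⇒ 2
put(2) @ H2 ⇒ s:=2
choose[4, 1] @ H3
  branch[0] choose=4:
    H0 returns [1]
    H1 returns [1]
    H2 returns ([1], 2)
    H3 returns [([1], 2)]
  branch[1] choose=1:
    H0 returns [1]
    H1 returns [1]
    H2 returns ([1], 2)
    H3 returns [([1], 2)]
= [([1], 2), ([1], 2)]

Answer: [([1], 2), ([1], 2)]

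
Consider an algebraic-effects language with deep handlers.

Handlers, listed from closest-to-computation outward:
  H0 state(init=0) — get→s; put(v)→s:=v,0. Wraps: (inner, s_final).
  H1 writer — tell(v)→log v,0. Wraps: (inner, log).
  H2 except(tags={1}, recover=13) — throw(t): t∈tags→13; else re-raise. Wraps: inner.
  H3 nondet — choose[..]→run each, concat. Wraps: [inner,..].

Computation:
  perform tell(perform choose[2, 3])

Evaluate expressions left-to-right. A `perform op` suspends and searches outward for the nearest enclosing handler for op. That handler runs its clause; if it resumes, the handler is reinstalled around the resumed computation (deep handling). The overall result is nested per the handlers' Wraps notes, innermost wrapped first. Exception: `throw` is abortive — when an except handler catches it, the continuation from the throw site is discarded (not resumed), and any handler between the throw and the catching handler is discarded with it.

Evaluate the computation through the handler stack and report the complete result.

Working:
choose[2, 3] @ H3
  branch[0] choose=2:
    tell(2) @ H1 ⇒ log+=2
    H0 returns (0, 0)
    H1 returns ((0, 0), (2))
    H2 returns ((0, 0), (2))
    H3 returns [((0, 0), (2))]
  branch[1] choose=3:
    tell(3) @ H1 ⇒ log+=3
    H0 returns (0, 0)
    H1 returns ((0, 0), (3))
    H2 returns ((0, 0), (3))
    H3 returns [((0, 0), (3))]
= [((0, 0), (2)), ((0, 0), (3))]

Answer: [((0, 0), (2)), ((0, 0), (3))]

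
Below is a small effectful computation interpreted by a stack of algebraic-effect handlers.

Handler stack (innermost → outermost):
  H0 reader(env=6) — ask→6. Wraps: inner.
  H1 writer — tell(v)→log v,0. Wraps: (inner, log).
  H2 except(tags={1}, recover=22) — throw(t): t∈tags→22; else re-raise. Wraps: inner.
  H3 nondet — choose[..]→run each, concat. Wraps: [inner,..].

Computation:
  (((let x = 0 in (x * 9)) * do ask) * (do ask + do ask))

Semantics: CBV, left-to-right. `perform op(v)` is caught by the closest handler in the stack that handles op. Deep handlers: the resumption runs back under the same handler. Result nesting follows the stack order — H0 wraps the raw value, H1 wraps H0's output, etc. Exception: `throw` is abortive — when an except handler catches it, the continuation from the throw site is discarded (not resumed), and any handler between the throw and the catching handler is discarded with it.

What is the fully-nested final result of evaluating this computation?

Answer: [(0, ())]

Step-by-step:
ask @ H0 ⇒ 6
ask @ H0 ⇒ 6
ask @ H0 ⇒ 6
H0 returns 0
H1 returns (0, ())
H2 returns (0, ())
H3 returns [(0, ())]
= [(0, ())]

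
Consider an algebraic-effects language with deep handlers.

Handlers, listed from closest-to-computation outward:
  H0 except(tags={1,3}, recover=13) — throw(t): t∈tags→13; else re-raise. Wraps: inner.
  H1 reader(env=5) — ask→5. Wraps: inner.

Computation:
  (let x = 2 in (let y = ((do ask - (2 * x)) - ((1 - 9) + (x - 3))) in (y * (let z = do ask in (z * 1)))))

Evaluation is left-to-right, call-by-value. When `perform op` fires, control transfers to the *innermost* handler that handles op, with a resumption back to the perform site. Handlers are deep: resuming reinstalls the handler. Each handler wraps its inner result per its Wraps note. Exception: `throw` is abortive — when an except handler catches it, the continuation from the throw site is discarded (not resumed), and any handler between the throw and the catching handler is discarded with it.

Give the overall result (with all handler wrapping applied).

Working:
ask @ H1 ⇒ 5
ask @ H1 ⇒ 5
H0 returns 50
H1 returns 50
= 50

Answer: 50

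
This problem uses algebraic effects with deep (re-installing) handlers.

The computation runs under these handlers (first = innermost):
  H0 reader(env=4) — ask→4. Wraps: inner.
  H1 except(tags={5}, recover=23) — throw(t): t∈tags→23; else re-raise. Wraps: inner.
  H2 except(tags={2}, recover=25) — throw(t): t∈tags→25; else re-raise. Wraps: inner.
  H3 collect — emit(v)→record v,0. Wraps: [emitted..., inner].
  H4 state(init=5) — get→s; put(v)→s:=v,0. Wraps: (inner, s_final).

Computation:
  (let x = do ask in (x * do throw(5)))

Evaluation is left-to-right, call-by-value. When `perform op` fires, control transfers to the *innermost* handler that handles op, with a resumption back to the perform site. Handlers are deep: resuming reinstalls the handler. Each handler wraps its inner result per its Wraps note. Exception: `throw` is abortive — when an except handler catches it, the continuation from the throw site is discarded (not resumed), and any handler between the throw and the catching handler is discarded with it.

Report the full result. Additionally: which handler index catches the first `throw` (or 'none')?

Step-by-step:
ask @ H0 ⇒ 4
throw(5) @ H1 caught ⇒ 23
H2 returns 23
H3 returns [23]
H4 returns ([23], 5)
= ([23], 5)

Answer: ([23], 5) ; first throw caught by: H1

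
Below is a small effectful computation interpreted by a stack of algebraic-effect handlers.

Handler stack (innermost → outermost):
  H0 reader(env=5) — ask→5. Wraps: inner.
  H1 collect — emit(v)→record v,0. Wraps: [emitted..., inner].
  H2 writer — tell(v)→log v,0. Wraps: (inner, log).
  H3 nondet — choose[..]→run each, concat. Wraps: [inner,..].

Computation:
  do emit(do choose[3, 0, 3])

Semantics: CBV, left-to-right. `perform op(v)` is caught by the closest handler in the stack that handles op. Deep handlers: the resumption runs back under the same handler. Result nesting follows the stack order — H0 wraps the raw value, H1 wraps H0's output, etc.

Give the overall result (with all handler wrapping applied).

Answer: [([3, 0], ()), ([0, 0], ()), ([3, 0], ())]

Step-by-step:
choose[3, 0, 3] @ H3
  branch[0] choose=3:
    emit(3) @ H1 ⇒ out+=3
    H0 returns 0
    H1 returns [3, 0]
    H2 returns ([3, 0], ())
    H3 returns [([3, 0], ())]
  branch[1] choose=0:
    emit(0) @ H1 ⇒ out+=0
    H0 returns 0
    H1 returns [0, 0]
    H2 returns ([0, 0], ())
    H3 returns [([0, 0], ())]
  branch[2] choose=3:
    emit(3) @ H1 ⇒ out+=3
    H0 returns 0
    H1 returns [3, 0]
    H2 returns ([3, 0], ())
    H3 returns [([3, 0], ())]
= [([3, 0], ()), ([0, 0], ()), ([3, 0], ())]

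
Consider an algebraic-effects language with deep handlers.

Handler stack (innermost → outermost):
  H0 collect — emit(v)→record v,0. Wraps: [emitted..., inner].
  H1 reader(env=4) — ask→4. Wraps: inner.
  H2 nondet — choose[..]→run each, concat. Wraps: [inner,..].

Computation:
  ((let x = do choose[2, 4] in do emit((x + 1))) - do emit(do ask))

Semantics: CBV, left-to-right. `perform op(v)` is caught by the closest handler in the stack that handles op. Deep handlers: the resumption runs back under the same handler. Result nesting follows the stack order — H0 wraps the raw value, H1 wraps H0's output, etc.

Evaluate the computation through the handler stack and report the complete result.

Evaluation trace:
choose[2, 4] @ H2
  branch[0] choose=2:
    emit(3) @ H0 ⇒ out+=3
    ask @ H1 ⇒ 4
    emit(4) @ H0 ⇒ out+=4
    H0 returns [3, 4, 0]
    H1 returns [3, 4, 0]
    H2 returns [[3, 4, 0]]
  branch[1] choose=4:
    emit(5) @ H0 ⇒ out+=5
    ask @ H1 ⇒ 4
    emit(4) @ H0 ⇒ out+=4
    H0 returns [5, 4, 0]
    H1 returns [5, 4, 0]
    H2 returns [[5, 4, 0]]
= [[3, 4, 0], [5, 4, 0]]

Answer: [[3, 4, 0], [5, 4, 0]]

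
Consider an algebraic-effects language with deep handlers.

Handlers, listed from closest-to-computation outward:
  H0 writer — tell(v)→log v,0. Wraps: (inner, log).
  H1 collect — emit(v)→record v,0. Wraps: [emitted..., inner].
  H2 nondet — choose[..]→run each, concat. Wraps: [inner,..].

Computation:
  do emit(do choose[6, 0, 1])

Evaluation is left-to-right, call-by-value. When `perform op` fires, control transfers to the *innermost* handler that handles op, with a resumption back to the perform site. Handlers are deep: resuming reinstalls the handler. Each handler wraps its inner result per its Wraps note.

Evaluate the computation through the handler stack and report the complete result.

Evaluation trace:
choose[6, 0, 1] @ H2
  branch[0] choose=6:
    emit(6) @ H1 ⇒ out+=6
    H0 returns (0, ())
    H1 returns [6, (0, ())]
    H2 returns [[6, (0, ())]]
  branch[1] choose=0:
    emit(0) @ H1 ⇒ out+=0
    H0 returns (0, ())
    H1 returns [0, (0, ())]
    H2 returns [[0, (0, ())]]
  branch[2] choose=1:
    emit(1) @ H1 ⇒ out+=1
    H0 returns (0, ())
    H1 returns [1, (0, ())]
    H2 returns [[1, (0, ())]]
= [[6, (0, ())], [0, (0, ())], [1, (0, ())]]

Answer: [[6, (0, ())], [0, (0, ())], [1, (0, ())]]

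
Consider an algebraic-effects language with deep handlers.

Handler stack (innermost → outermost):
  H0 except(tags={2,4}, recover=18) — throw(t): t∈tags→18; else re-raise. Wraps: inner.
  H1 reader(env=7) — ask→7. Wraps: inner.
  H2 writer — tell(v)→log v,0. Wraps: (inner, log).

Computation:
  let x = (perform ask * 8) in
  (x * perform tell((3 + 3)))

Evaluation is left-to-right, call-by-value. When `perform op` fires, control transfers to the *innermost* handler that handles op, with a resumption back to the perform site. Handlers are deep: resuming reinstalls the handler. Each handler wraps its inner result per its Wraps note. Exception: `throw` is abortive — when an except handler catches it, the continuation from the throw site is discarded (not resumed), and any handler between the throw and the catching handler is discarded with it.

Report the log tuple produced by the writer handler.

Working:
ask @ H1 ⇒ 7
tell(6) @ H2 ⇒ log+=6
H0 returns 0
H1 returns 0
H2 returns (0, (6))
= (0, (6))

Answer: (6)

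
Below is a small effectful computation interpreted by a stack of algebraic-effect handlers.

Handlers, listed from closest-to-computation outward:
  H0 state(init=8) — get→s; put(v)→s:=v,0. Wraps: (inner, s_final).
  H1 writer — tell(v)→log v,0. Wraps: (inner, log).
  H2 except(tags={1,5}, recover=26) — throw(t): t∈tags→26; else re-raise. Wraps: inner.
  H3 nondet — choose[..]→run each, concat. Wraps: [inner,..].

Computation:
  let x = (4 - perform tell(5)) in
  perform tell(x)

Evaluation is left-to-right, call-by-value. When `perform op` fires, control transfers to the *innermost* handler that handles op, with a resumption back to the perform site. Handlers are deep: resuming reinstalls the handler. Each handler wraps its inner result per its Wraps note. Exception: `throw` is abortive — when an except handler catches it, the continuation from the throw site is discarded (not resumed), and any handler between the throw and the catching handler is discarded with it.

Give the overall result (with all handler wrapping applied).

Evaluation trace:
tell(5) @ H1 ⇒ log+=5
tell(4) @ H1 ⇒ log+=4
H0 returns (0, 8)
H1 returns ((0, 8), (5, 4))
H2 returns ((0, 8), (5, 4))
H3 returns [((0, 8), (5, 4))]
= [((0, 8), (5, 4))]

Answer: [((0, 8), (5, 4))]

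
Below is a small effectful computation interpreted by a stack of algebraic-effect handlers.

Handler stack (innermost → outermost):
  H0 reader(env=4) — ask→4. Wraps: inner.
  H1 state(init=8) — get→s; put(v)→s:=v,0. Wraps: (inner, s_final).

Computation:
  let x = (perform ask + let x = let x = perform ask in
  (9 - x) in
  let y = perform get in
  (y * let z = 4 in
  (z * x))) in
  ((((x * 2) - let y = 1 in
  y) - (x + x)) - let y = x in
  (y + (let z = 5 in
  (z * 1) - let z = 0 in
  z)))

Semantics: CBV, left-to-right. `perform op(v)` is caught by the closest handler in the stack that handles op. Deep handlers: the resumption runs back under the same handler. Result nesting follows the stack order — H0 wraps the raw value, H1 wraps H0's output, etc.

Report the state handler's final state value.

Working:
ask @ H0 ⇒ 4
ask @ H0 ⇒ 4
get @ H1 ⇒ 8
H0 returns -170
H1 returns (-170, 8)
= (-170, 8)

Answer: 8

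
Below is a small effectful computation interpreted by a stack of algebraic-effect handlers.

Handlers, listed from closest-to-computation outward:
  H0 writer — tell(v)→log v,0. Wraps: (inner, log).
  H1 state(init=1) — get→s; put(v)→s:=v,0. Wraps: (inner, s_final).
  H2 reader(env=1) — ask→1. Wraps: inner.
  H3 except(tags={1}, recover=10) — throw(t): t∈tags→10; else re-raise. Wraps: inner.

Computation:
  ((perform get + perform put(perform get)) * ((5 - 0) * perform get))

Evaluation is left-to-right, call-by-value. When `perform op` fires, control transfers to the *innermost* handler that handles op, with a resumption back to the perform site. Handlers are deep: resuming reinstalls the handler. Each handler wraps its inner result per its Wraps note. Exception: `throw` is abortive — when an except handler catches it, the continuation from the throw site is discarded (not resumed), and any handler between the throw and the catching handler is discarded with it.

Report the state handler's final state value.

Working:
get @ H1 ⇒ 1
get @ H1 ⇒ 1
put(1) @ H1 ⇒ s:=1
get @ H1 ⇒ 1
H0 returns (5, ())
H1 returns ((5, ()), 1)
H2 returns ((5, ()), 1)
H3 returns ((5, ()), 1)
= ((5, ()), 1)

Answer: 1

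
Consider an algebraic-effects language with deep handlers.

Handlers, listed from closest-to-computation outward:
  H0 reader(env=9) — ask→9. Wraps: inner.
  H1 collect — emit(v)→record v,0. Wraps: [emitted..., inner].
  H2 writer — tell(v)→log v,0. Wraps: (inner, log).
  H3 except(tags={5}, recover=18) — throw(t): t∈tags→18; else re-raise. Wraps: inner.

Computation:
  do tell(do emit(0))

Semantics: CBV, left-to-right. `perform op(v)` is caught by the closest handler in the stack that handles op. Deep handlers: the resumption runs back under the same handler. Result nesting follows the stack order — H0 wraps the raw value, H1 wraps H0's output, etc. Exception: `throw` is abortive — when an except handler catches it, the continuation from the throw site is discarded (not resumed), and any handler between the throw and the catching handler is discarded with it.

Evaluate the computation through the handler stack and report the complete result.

Evaluation trace:
emit(0) @ H1 ⇒ out+=0
tell(0) @ H2 ⇒ log+=0
H0 returns 0
H1 returns [0, 0]
H2 returns ([0, 0], (0))
H3 returns ([0, 0], (0))
= ([0, 0], (0))

Answer: ([0, 0], (0))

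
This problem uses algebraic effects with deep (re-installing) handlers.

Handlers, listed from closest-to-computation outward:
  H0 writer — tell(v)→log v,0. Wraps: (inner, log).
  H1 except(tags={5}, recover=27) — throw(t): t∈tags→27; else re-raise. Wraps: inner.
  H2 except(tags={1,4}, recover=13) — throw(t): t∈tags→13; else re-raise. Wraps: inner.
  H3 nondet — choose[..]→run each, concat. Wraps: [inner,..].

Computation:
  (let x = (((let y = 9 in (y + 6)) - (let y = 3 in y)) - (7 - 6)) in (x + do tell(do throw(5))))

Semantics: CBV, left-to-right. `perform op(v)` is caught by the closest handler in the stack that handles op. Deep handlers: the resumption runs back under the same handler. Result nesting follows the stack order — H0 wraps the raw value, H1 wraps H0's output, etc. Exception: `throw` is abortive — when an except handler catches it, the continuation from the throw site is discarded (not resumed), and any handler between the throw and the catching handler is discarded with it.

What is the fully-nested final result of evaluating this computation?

Answer: [27]

Evaluation trace:
throw(5) @ H1 caught ⇒ 27
H2 returns 27
H3 returns [27]
= [27]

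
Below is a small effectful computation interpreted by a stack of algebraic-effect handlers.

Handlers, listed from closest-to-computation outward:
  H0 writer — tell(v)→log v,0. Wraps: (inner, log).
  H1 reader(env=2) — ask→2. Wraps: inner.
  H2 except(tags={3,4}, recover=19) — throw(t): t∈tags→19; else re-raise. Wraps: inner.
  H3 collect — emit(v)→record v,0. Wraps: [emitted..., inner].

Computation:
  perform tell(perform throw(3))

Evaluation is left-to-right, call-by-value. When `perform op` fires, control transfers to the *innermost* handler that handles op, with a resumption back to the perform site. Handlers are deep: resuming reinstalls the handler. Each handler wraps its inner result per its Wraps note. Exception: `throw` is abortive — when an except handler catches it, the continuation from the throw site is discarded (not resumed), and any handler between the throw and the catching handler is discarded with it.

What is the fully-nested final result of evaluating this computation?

Step-by-step:
throw(3) @ H2 caught ⇒ 19
H3 returns [19]
= [19]

Answer: [19]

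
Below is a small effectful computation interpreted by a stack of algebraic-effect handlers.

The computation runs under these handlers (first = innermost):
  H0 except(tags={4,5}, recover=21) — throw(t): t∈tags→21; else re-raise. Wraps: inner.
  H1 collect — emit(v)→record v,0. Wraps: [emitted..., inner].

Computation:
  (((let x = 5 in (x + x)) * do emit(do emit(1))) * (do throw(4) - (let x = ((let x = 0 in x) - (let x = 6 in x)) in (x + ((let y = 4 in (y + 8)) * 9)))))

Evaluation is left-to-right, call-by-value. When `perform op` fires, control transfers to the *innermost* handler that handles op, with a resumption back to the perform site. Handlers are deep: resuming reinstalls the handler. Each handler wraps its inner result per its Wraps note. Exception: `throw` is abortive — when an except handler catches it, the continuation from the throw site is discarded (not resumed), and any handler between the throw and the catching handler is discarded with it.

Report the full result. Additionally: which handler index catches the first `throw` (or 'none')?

Working:
emit(1) @ H1 ⇒ out+=1
emit(0) @ H1 ⇒ out+=0
throw(4) @ H0 caught ⇒ 21
H1 returns [1, 0, 21]
= [1, 0, 21]

Answer: [1, 0, 21] ; first throw caught by: H0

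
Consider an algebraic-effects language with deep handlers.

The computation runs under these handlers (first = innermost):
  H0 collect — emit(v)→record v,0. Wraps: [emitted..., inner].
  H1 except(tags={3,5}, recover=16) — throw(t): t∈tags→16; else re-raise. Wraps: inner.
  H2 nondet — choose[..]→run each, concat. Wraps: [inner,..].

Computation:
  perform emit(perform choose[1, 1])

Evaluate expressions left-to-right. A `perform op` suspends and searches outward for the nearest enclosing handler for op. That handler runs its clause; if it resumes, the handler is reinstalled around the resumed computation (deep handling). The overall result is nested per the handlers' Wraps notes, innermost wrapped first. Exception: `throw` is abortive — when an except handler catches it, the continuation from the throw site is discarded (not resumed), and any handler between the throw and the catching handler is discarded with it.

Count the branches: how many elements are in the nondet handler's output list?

Step-by-step:
choose[1, 1] @ H2
  branch[0] choose=1:
    emit(1) @ H0 ⇒ out+=1
    H0 returns [1, 0]
    H1 returns [1, 0]
    H2 returns [[1, 0]]
  branch[1] choose=1:
    emit(1) @ H0 ⇒ out+=1
    H0 returns [1, 0]
    H1 returns [1, 0]
    H2 returns [[1, 0]]
= [[1, 0], [1, 0]]

Answer: 2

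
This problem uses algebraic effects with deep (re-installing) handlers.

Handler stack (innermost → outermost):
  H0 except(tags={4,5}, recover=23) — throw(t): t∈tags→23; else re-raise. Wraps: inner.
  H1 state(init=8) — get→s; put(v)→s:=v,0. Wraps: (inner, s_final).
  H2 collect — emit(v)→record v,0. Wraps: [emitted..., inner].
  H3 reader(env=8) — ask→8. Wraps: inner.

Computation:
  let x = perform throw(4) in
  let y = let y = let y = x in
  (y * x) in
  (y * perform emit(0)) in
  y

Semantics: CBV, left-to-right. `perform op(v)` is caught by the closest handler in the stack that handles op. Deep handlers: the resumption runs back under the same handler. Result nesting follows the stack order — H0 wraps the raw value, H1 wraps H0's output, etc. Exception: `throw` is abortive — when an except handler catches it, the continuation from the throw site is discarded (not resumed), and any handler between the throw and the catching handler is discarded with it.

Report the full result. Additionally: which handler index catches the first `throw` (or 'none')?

Answer: [(23, 8)] ; first throw caught by: H0

Working:
throw(4) @ H0 caught ⇒ 23
H1 returns (23, 8)
H2 returns [(23, 8)]
H3 returns [(23, 8)]
= [(23, 8)]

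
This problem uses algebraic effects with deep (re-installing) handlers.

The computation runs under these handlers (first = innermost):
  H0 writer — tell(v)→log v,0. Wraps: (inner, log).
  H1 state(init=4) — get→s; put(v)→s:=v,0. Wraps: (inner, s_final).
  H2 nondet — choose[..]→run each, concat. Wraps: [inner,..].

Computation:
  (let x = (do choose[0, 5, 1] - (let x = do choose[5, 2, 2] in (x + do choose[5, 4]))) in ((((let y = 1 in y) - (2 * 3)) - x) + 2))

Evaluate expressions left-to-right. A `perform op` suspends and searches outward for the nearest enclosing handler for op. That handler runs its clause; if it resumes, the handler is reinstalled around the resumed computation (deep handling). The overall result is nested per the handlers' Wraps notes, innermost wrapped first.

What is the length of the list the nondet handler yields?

Answer: 18

Evaluation trace:
choose[0, 5, 1] @ H2
  branch[0] choose=0:
    choose[5, 2, 2] @ H2
      branch[0] choose=5:
        choose[5, 4] @ H2
          branch[0] choose=5:
            H0 returns (7, ())
            H1 returns ((7, ()), 4)
            H2 returns [((7, ()), 4)]
          branch[1] choose=4:
            H0 returns (6, ())
            H1 returns ((6, ()), 4)
            H2 returns [((6, ()), 4)]
      branch[1] choose=2:
        choose[5, 4] @ H2
          branch[0] choose=5:
            H0 returns (4, ())
            H1 returns ((4, ()), 4)
            H2 returns [((4, ()), 4)]
          branch[1] choose=4:
            H0 returns (3, ())
            H1 returns ((3, ()), 4)
            H2 returns [((3, ()), 4)]
      branch[2] choose=2:
        choose[5, 4] @ H2
          branch[0] choose=5:
            H0 returns (4, ())
            H1 returns ((4, ()), 4)
            H2 returns [((4, ()), 4)]
          branch[1] choose=4:
            H0 returns (3, ())
            H1 returns ((3, ()), 4)
            H2 returns [((3, ()), 4)]
  branch[1] choose=5:
    choose[5, 2, 2] @ H2
      branch[0] choose=5:
        choose[5, 4] @ H2
          branch[0] choose=5:
            H0 returns (2, ())
            H1 returns ((2, ()), 4)
            H2 returns [((2, ()), 4)]
          branch[1] choose=4:
            H0 returns (1, ())
            H1 returns ((1, ()), 4)
            H2 returns [((1, ()), 4)]
      branch[1] choose=2:
        choose[5, 4] @ H2
          branch[0] choose=5:
            H0 returns (-1, ())
            H1 returns ((-1, ()), 4)
            H2 returns [((-1, ()), 4)]
          branch[1] choose=4:
            H0 returns (-2, ())
            H1 returns ((-2, ()), 4)
            H2 returns [((-2, ()), 4)]
      branch[2] choose=2:
        choose[5, 4] @ H2
          branch[0] choose=5:
            H0 returns (-1, ())
            H1 returns ((-1, ()), 4)
            H2 returns [((-1, ()), 4)]
          branch[1] choose=4:
            H0 returns (-2, ())
            H1 returns ((-2, ()), 4)
            H2 returns [((-2, ()), 4)]
  branch[2] choose=1:
    choose[5, 2, 2] @ H2
      branch[0] choose=5:
        choose[5, 4] @ H2
          branch[0] choose=5:
            H0 returns (6, ())
            H1 returns ((6, ()), 4)
            H2 returns [((6, ()), 4)]
          branch[1] choose=4:
            H0 returns (5, ())
            H1 returns ((5, ()), 4)
            H2 returns [((5, ()), 4)]
      branch[1] choose=2:
        choose[5, 4] @ H2
          branch[0] choose=5:
            H0 returns (3, ())
            H1 returns ((3, ()), 4)
            H2 returns [((3, ()), 4)]
          branch[1] choose=4:
            H0 returns (2, ())
            H1 returns ((2, ()), 4)
            H2 returns [((2, ()), 4)]
      branch[2] choose=2:
        choose[5, 4] @ H2
          branch[0] choose=5:
            H0 returns (3, ())
            H1 returns ((3, ()), 4)
            H2 returns [((3, ()), 4)]
          branch[1] choose=4:
            H0 returns (2, ())
            H1 returns ((2, ()), 4)
            H2 returns [((2, ()), 4)]
= [((7, ()), 4), ((6, ()), 4), ((4, ()), 4), ((3, ()), 4), ((4, ()), 4), ((3, ()), 4), ((2, ()), 4), ((1, ()), 4), ((-1, ()), 4), ((-2, ()), 4), ((-1, ()), 4), ((-2, ()), 4), ((6, ()), 4), ((5, ()), 4), ((3, ()), 4), ((2, ()), 4), ((3, ()), 4), ((2, ()), 4)]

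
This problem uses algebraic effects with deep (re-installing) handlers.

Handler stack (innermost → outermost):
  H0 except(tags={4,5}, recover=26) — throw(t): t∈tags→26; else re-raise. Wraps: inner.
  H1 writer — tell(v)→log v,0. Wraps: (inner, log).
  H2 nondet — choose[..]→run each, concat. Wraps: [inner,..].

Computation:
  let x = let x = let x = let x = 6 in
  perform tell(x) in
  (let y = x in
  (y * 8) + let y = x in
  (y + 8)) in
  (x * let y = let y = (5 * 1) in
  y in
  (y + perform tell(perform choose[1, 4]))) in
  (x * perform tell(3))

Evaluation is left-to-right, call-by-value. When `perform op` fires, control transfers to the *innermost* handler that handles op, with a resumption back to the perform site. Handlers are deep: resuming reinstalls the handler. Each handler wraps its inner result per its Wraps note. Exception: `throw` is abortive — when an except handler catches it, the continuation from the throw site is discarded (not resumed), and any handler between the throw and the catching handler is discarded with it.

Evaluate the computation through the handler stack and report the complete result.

Working:
tell(6) @ H1 ⇒ log+=6
choose[1, 4] @ H2
  branch[0] choose=1:
    tell(1) @ H1 ⇒ log+=1
    tell(3) @ H1 ⇒ log+=3
    H0 returns 0
    H1 returns (0, (6, 1, 3))
    H2 returns [(0, (6, 1, 3))]
  branch[1] choose=4:
    tell(4) @ H1 ⇒ log+=4
    tell(3) @ H1 ⇒ log+=3
    H0 returns 0
    H1 returns (0, (6, 4, 3))
    H2 returns [(0, (6, 4, 3))]
= [(0, (6, 1, 3)), (0, (6, 4, 3))]

Answer: [(0, (6, 1, 3)), (0, (6, 4, 3))]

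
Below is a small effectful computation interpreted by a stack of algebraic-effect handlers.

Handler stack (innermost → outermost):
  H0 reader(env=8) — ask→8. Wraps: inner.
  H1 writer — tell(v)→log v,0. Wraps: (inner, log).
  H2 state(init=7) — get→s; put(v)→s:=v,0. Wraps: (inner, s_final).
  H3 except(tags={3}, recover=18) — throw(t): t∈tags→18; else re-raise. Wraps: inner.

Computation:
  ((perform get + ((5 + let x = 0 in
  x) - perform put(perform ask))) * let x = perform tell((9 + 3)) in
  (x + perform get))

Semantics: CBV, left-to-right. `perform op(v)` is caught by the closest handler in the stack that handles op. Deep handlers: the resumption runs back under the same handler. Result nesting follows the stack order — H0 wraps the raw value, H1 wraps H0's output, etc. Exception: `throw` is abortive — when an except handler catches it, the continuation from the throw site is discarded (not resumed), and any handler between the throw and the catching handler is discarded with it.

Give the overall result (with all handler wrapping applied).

Evaluation trace:
get @ H2 ⇒ 7
ask @ H0 ⇒ 8
put(8) @ H2 ⇒ s:=8
tell(12) @ H1 ⇒ log+=12
get @ H2 ⇒ 8
H0 returns 96
H1 returns (96, (12))
H2 returns ((96, (12)), 8)
H3 returns ((96, (12)), 8)
= ((96, (12)), 8)

Answer: ((96, (12)), 8)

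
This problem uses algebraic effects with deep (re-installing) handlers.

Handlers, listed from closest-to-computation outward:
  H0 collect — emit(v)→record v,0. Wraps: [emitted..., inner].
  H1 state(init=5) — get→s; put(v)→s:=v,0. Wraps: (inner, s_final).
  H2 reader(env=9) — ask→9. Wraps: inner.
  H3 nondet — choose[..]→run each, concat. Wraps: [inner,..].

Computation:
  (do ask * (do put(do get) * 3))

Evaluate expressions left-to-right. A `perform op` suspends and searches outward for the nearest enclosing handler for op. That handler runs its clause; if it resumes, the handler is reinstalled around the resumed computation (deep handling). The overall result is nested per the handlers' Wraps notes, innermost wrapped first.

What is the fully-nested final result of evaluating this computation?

Answer: [([0], 5)]

Evaluation trace:
ask @ H2 ⇒ 9
get @ H1 ⇒ 5
put(5) @ H1 ⇒ s:=5
H0 returns [0]
H1 returns ([0], 5)
H2 returns ([0], 5)
H3 returns [([0], 5)]
= [([0], 5)]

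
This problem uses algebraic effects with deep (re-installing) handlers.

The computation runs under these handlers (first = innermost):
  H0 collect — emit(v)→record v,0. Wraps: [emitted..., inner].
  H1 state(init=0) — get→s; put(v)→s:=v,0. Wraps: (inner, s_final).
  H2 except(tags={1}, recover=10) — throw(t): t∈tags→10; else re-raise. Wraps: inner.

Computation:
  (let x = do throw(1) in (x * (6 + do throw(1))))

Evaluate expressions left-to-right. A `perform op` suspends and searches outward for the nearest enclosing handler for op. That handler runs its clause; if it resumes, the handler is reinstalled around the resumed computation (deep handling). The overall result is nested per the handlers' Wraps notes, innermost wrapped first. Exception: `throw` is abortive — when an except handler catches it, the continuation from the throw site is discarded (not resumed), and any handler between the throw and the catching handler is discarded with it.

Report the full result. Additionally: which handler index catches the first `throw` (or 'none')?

Answer: 10 ; first throw caught by: H2

Step-by-step:
throw(1) @ H2 caught ⇒ 10
= 10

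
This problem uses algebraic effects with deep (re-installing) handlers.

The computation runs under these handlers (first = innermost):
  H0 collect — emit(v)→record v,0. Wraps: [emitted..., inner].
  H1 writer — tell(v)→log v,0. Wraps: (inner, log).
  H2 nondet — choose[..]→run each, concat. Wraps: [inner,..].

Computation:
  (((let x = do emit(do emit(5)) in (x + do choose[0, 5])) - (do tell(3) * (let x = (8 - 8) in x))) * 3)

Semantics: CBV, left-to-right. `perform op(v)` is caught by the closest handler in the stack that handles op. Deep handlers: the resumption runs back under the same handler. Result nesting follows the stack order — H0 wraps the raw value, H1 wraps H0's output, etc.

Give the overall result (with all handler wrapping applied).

Working:
emit(5) @ H0 ⇒ out+=5
emit(0) @ H0 ⇒ out+=0
choose[0, 5] @ H2
  branch[0] choose=0:
    tell(3) @ H1 ⇒ log+=3
    H0 returns [5, 0, 0]
    H1 returns ([5, 0, 0], (3))
    H2 returns [([5, 0, 0], (3))]
  branch[1] choose=5:
    tell(3) @ H1 ⇒ log+=3
    H0 returns [5, 0, 15]
    H1 returns ([5, 0, 15], (3))
    H2 returns [([5, 0, 15], (3))]
= [([5, 0, 0], (3)), ([5, 0, 15], (3))]

Answer: [([5, 0, 0], (3)), ([5, 0, 15], (3))]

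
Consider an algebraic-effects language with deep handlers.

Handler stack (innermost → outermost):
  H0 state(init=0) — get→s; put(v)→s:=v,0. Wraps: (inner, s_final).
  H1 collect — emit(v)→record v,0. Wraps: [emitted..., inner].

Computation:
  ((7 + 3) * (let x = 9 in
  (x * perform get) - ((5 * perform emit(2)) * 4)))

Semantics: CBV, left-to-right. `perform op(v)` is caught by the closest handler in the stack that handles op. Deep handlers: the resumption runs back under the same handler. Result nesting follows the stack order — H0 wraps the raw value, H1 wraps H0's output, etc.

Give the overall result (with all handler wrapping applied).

Step-by-step:
get @ H0 ⇒ 0
emit(2) @ H1 ⇒ out+=2
H0 returns (0, 0)
H1 returns [2, (0, 0)]
= [2, (0, 0)]

Answer: [2, (0, 0)]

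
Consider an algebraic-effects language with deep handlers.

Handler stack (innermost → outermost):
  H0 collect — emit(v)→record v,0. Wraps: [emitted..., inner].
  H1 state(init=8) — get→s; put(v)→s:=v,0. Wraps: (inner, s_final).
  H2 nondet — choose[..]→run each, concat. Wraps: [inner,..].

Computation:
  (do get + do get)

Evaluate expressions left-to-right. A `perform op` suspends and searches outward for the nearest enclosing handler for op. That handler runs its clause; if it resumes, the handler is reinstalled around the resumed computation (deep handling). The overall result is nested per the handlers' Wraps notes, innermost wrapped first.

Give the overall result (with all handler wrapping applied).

Working:
get @ H1 ⇒ 8
get @ H1 ⇒ 8
H0 returns [16]
H1 returns ([16], 8)
H2 returns [([16], 8)]
= [([16], 8)]

Answer: [([16], 8)]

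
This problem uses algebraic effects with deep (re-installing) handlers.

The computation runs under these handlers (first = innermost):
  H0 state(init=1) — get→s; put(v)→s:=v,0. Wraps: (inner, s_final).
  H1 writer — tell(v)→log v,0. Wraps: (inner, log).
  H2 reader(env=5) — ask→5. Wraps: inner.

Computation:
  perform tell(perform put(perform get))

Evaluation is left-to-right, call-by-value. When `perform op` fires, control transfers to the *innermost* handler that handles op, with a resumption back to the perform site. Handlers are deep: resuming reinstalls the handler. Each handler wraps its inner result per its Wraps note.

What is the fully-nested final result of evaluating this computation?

Answer: ((0, 1), (0))

Working:
get @ H0 ⇒ 1
put(1) @ H0 ⇒ s:=1
tell(0) @ H1 ⇒ log+=0
H0 returns (0, 1)
H1 returns ((0, 1), (0))
H2 returns ((0, 1), (0))
= ((0, 1), (0))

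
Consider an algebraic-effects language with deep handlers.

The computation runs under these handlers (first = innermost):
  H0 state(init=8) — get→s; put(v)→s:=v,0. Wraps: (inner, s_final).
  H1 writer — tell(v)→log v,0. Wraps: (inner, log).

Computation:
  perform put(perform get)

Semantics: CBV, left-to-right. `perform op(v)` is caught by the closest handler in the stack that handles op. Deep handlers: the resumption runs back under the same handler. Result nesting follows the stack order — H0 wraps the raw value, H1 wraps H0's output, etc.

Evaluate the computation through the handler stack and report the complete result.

Working:
get @ H0 ⇒ 8
put(8) @ H0 ⇒ s:=8
H0 returns (0, 8)
H1 returns ((0, 8), ())
= ((0, 8), ())

Answer: ((0, 8), ())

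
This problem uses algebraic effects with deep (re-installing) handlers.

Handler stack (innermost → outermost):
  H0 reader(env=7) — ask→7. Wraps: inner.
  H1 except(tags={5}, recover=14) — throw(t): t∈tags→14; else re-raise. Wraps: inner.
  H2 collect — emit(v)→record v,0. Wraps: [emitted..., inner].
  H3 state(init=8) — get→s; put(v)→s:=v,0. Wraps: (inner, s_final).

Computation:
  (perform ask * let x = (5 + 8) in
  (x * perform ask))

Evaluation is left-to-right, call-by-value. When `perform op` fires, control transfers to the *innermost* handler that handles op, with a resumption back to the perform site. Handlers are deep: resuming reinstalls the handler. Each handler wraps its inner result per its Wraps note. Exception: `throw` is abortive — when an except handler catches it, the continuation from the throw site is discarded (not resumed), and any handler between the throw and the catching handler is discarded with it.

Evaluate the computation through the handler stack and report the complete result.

Working:
ask @ H0 ⇒ 7
ask @ H0 ⇒ 7
H0 returns 637
H1 returns 637
H2 returns [637]
H3 returns ([637], 8)
= ([637], 8)

Answer: ([637], 8)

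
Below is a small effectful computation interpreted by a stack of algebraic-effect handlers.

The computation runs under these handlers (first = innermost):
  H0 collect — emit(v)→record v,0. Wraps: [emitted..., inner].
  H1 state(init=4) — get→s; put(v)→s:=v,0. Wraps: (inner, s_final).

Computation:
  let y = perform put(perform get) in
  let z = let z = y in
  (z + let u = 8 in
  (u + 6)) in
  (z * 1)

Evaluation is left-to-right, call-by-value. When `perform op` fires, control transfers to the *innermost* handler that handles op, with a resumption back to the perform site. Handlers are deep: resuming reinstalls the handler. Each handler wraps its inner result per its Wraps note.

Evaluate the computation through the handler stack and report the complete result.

Answer: ([14], 4)

Working:
get @ H1 ⇒ 4
put(4) @ H1 ⇒ s:=4
H0 returns [14]
H1 returns ([14], 4)
= ([14], 4)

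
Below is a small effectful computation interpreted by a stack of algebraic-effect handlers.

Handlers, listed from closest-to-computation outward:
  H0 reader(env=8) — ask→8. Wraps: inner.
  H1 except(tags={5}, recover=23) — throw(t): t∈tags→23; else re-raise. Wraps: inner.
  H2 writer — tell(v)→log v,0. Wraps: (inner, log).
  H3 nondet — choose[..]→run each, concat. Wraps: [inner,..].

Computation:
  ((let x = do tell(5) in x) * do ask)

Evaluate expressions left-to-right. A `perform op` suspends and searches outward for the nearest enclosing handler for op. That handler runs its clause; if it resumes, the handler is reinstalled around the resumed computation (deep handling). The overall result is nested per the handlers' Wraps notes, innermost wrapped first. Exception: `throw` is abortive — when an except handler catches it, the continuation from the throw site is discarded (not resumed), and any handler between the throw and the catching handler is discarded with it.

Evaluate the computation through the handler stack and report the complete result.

Answer: [(0, (5))]

Step-by-step:
tell(5) @ H2 ⇒ log+=5
ask @ H0 ⇒ 8
H0 returns 0
H1 returns 0
H2 returns (0, (5))
H3 returns [(0, (5))]
= [(0, (5))]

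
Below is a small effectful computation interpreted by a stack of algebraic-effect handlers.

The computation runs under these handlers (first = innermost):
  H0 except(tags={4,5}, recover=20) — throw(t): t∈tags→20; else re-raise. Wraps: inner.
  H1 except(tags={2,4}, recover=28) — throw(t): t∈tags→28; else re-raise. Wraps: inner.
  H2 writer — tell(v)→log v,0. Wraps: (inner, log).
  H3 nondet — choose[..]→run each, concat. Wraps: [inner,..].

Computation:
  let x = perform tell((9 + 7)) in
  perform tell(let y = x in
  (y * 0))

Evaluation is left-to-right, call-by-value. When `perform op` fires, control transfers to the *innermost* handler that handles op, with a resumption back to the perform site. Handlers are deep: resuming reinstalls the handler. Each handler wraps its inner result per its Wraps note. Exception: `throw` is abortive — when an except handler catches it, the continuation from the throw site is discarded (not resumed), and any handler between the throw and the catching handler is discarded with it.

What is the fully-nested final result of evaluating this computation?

Answer: [(0, (16, 0))]

Working:
tell(16) @ H2 ⇒ log+=16
tell(0) @ H2 ⇒ log+=0
H0 returns 0
H1 returns 0
H2 returns (0, (16, 0))
H3 returns [(0, (16, 0))]
= [(0, (16, 0))]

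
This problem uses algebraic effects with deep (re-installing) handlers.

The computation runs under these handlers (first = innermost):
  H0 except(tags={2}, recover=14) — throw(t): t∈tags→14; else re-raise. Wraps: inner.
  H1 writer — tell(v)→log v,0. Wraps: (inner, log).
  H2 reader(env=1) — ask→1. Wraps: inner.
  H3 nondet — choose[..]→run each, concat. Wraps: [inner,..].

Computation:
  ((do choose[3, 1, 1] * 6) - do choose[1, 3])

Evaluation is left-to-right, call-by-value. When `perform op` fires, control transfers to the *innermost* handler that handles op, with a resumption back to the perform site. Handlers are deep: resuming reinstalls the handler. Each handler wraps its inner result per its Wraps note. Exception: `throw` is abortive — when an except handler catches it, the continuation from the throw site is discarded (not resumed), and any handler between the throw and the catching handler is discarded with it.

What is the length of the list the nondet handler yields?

Evaluation trace:
choose[3, 1, 1] @ H3
  branch[0] choose=3:
    choose[1, 3] @ H3
      branch[0] choose=1:
        H0 returns 17
        H1 returns (17, ())
        H2 returns (17, ())
        H3 returns [(17, ())]
      branch[1] choose=3:
        H0 returns 15
        H1 returns (15, ())
        H2 returns (15, ())
        H3 returns [(15, ())]
  branch[1] choose=1:
    choose[1, 3] @ H3
      branch[0] choose=1:
        H0 returns 5
        H1 returns (5, ())
        H2 returns (5, ())
        H3 returns [(5, ())]
      branch[1] choose=3:
        H0 returns 3
        H1 returns (3, ())
        H2 returns (3, ())
        H3 returns [(3, ())]
  branch[2] choose=1:
    choose[1, 3] @ H3
      branch[0] choose=1:
        H0 returns 5
        H1 returns (5, ())
        H2 returns (5, ())
        H3 returns [(5, ())]
      branch[1] choose=3:
        H0 returns 3
        H1 returns (3, ())
        H2 returns (3, ())
        H3 returns [(3, ())]
= [(17, ()), (15, ()), (5, ()), (3, ()), (5, ()), (3, ())]

Answer: 6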